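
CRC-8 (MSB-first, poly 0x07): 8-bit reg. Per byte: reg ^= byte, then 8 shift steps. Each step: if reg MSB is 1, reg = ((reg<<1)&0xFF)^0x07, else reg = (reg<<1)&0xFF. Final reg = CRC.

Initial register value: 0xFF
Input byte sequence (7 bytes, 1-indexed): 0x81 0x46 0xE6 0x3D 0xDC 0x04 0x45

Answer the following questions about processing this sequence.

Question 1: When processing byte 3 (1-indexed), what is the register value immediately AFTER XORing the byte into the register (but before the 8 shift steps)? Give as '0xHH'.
Register before byte 3: 0xA1
Byte 3: 0xE6
0xA1 XOR 0xE6 = 0x47

Answer: 0x47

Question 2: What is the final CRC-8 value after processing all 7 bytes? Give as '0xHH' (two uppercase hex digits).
Answer: 0xEB

Derivation:
After byte 1 (0x81): reg=0x7D
After byte 2 (0x46): reg=0xA1
After byte 3 (0xE6): reg=0xD2
After byte 4 (0x3D): reg=0x83
After byte 5 (0xDC): reg=0x9A
After byte 6 (0x04): reg=0xD3
After byte 7 (0x45): reg=0xEB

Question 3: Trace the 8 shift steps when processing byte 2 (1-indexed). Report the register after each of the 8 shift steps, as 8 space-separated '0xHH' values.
Answer: 0x76 0xEC 0xDF 0xB9 0x75 0xEA 0xD3 0xA1

Derivation:
After byte 1 (0x81): reg=0x7D
Register before byte 2: 0x7D
After XOR with byte 0x46: 0x3B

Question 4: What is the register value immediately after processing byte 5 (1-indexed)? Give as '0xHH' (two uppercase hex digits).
After byte 1 (0x81): reg=0x7D
After byte 2 (0x46): reg=0xA1
After byte 3 (0xE6): reg=0xD2
After byte 4 (0x3D): reg=0x83
After byte 5 (0xDC): reg=0x9A

Answer: 0x9A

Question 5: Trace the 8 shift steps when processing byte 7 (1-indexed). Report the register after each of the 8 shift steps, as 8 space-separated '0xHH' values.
After byte 1 (0x81): reg=0x7D
After byte 2 (0x46): reg=0xA1
After byte 3 (0xE6): reg=0xD2
After byte 4 (0x3D): reg=0x83
After byte 5 (0xDC): reg=0x9A
After byte 6 (0x04): reg=0xD3
Register before byte 7: 0xD3
After XOR with byte 0x45: 0x96

Answer: 0x2B 0x56 0xAC 0x5F 0xBE 0x7B 0xF6 0xEB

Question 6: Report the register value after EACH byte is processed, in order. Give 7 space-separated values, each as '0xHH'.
0x7D 0xA1 0xD2 0x83 0x9A 0xD3 0xEB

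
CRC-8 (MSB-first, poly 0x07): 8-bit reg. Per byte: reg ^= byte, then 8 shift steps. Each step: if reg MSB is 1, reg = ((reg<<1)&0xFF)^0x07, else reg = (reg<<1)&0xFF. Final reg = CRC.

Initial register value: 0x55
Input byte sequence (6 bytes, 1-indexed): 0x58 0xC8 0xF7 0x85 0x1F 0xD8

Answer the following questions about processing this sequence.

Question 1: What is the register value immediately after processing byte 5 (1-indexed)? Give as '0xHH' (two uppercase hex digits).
After byte 1 (0x58): reg=0x23
After byte 2 (0xC8): reg=0x9F
After byte 3 (0xF7): reg=0x1F
After byte 4 (0x85): reg=0xCF
After byte 5 (0x1F): reg=0x3E

Answer: 0x3E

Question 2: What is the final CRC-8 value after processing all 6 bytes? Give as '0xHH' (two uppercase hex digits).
After byte 1 (0x58): reg=0x23
After byte 2 (0xC8): reg=0x9F
After byte 3 (0xF7): reg=0x1F
After byte 4 (0x85): reg=0xCF
After byte 5 (0x1F): reg=0x3E
After byte 6 (0xD8): reg=0xBC

Answer: 0xBC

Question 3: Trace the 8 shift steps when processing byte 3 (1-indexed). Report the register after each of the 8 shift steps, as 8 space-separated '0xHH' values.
Answer: 0xD0 0xA7 0x49 0x92 0x23 0x46 0x8C 0x1F

Derivation:
After byte 1 (0x58): reg=0x23
After byte 2 (0xC8): reg=0x9F
Register before byte 3: 0x9F
After XOR with byte 0xF7: 0x68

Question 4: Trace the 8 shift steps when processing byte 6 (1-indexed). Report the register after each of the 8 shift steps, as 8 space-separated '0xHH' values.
After byte 1 (0x58): reg=0x23
After byte 2 (0xC8): reg=0x9F
After byte 3 (0xF7): reg=0x1F
After byte 4 (0x85): reg=0xCF
After byte 5 (0x1F): reg=0x3E
Register before byte 6: 0x3E
After XOR with byte 0xD8: 0xE6

Answer: 0xCB 0x91 0x25 0x4A 0x94 0x2F 0x5E 0xBC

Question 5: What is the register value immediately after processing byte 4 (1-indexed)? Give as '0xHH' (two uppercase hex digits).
Answer: 0xCF

Derivation:
After byte 1 (0x58): reg=0x23
After byte 2 (0xC8): reg=0x9F
After byte 3 (0xF7): reg=0x1F
After byte 4 (0x85): reg=0xCF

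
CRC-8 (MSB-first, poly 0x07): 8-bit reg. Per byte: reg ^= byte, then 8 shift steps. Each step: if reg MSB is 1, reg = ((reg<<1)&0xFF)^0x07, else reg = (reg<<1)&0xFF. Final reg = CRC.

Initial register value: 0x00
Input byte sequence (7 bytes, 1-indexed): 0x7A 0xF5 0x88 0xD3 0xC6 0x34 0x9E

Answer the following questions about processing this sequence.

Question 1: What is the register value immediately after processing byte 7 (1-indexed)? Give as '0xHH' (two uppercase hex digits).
After byte 1 (0x7A): reg=0x61
After byte 2 (0xF5): reg=0xE5
After byte 3 (0x88): reg=0x04
After byte 4 (0xD3): reg=0x2B
After byte 5 (0xC6): reg=0x8D
After byte 6 (0x34): reg=0x26
After byte 7 (0x9E): reg=0x21

Answer: 0x21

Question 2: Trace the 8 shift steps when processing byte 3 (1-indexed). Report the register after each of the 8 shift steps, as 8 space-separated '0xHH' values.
Answer: 0xDA 0xB3 0x61 0xC2 0x83 0x01 0x02 0x04

Derivation:
After byte 1 (0x7A): reg=0x61
After byte 2 (0xF5): reg=0xE5
Register before byte 3: 0xE5
After XOR with byte 0x88: 0x6D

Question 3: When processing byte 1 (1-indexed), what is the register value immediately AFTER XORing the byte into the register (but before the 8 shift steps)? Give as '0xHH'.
Answer: 0x7A

Derivation:
Register before byte 1: 0x00
Byte 1: 0x7A
0x00 XOR 0x7A = 0x7A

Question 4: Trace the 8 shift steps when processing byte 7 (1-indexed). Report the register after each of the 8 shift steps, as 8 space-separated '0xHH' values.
Answer: 0x77 0xEE 0xDB 0xB1 0x65 0xCA 0x93 0x21

Derivation:
After byte 1 (0x7A): reg=0x61
After byte 2 (0xF5): reg=0xE5
After byte 3 (0x88): reg=0x04
After byte 4 (0xD3): reg=0x2B
After byte 5 (0xC6): reg=0x8D
After byte 6 (0x34): reg=0x26
Register before byte 7: 0x26
After XOR with byte 0x9E: 0xB8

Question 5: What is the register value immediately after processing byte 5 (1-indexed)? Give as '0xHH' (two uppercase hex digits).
Answer: 0x8D

Derivation:
After byte 1 (0x7A): reg=0x61
After byte 2 (0xF5): reg=0xE5
After byte 3 (0x88): reg=0x04
After byte 4 (0xD3): reg=0x2B
After byte 5 (0xC6): reg=0x8D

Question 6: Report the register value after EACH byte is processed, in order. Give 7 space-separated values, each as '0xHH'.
0x61 0xE5 0x04 0x2B 0x8D 0x26 0x21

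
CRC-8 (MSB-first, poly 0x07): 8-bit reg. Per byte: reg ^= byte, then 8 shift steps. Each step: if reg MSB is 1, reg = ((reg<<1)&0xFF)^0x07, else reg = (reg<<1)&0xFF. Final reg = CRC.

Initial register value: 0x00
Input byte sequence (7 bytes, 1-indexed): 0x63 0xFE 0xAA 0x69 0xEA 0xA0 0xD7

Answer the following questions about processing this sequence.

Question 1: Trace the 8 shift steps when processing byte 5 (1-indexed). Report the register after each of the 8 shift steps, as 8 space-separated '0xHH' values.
After byte 1 (0x63): reg=0x2E
After byte 2 (0xFE): reg=0x3E
After byte 3 (0xAA): reg=0xE5
After byte 4 (0x69): reg=0xAD
Register before byte 5: 0xAD
After XOR with byte 0xEA: 0x47

Answer: 0x8E 0x1B 0x36 0x6C 0xD8 0xB7 0x69 0xD2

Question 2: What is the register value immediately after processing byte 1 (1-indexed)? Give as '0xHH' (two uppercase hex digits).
Answer: 0x2E

Derivation:
After byte 1 (0x63): reg=0x2E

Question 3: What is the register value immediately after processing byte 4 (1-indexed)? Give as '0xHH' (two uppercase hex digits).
Answer: 0xAD

Derivation:
After byte 1 (0x63): reg=0x2E
After byte 2 (0xFE): reg=0x3E
After byte 3 (0xAA): reg=0xE5
After byte 4 (0x69): reg=0xAD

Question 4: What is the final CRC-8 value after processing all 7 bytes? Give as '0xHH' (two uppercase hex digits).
Answer: 0xA3

Derivation:
After byte 1 (0x63): reg=0x2E
After byte 2 (0xFE): reg=0x3E
After byte 3 (0xAA): reg=0xE5
After byte 4 (0x69): reg=0xAD
After byte 5 (0xEA): reg=0xD2
After byte 6 (0xA0): reg=0x59
After byte 7 (0xD7): reg=0xA3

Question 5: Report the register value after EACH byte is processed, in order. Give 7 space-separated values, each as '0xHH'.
0x2E 0x3E 0xE5 0xAD 0xD2 0x59 0xA3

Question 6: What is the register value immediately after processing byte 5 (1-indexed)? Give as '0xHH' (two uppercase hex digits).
Answer: 0xD2

Derivation:
After byte 1 (0x63): reg=0x2E
After byte 2 (0xFE): reg=0x3E
After byte 3 (0xAA): reg=0xE5
After byte 4 (0x69): reg=0xAD
After byte 5 (0xEA): reg=0xD2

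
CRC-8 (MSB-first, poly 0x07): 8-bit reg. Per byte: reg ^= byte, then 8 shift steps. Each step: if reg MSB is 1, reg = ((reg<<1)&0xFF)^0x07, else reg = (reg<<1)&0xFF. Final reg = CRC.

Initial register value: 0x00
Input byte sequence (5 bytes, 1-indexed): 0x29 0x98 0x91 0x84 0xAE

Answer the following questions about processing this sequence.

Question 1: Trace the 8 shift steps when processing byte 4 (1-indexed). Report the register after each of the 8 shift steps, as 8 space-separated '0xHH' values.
After byte 1 (0x29): reg=0xDF
After byte 2 (0x98): reg=0xD2
After byte 3 (0x91): reg=0xCE
Register before byte 4: 0xCE
After XOR with byte 0x84: 0x4A

Answer: 0x94 0x2F 0x5E 0xBC 0x7F 0xFE 0xFB 0xF1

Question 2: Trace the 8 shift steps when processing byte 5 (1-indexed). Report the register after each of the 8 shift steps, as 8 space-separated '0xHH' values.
Answer: 0xBE 0x7B 0xF6 0xEB 0xD1 0xA5 0x4D 0x9A

Derivation:
After byte 1 (0x29): reg=0xDF
After byte 2 (0x98): reg=0xD2
After byte 3 (0x91): reg=0xCE
After byte 4 (0x84): reg=0xF1
Register before byte 5: 0xF1
After XOR with byte 0xAE: 0x5F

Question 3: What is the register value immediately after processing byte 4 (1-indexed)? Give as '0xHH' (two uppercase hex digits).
Answer: 0xF1

Derivation:
After byte 1 (0x29): reg=0xDF
After byte 2 (0x98): reg=0xD2
After byte 3 (0x91): reg=0xCE
After byte 4 (0x84): reg=0xF1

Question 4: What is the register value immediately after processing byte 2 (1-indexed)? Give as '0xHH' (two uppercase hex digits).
After byte 1 (0x29): reg=0xDF
After byte 2 (0x98): reg=0xD2

Answer: 0xD2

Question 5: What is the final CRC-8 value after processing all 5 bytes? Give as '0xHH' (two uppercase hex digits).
After byte 1 (0x29): reg=0xDF
After byte 2 (0x98): reg=0xD2
After byte 3 (0x91): reg=0xCE
After byte 4 (0x84): reg=0xF1
After byte 5 (0xAE): reg=0x9A

Answer: 0x9A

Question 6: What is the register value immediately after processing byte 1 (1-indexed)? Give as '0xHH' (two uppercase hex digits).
After byte 1 (0x29): reg=0xDF

Answer: 0xDF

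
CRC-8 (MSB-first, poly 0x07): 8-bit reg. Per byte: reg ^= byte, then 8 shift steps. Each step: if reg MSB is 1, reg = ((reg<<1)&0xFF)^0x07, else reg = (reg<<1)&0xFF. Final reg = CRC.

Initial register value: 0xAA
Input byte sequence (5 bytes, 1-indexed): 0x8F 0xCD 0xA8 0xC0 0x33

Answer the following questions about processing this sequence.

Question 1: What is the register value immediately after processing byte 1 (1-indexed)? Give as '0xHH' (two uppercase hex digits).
Answer: 0xFB

Derivation:
After byte 1 (0x8F): reg=0xFB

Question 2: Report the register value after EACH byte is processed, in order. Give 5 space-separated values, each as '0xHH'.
0xFB 0x82 0xD6 0x62 0xB0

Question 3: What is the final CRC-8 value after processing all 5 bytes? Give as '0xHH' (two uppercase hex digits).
Answer: 0xB0

Derivation:
After byte 1 (0x8F): reg=0xFB
After byte 2 (0xCD): reg=0x82
After byte 3 (0xA8): reg=0xD6
After byte 4 (0xC0): reg=0x62
After byte 5 (0x33): reg=0xB0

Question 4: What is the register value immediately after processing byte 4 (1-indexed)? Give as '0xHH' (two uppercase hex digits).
Answer: 0x62

Derivation:
After byte 1 (0x8F): reg=0xFB
After byte 2 (0xCD): reg=0x82
After byte 3 (0xA8): reg=0xD6
After byte 4 (0xC0): reg=0x62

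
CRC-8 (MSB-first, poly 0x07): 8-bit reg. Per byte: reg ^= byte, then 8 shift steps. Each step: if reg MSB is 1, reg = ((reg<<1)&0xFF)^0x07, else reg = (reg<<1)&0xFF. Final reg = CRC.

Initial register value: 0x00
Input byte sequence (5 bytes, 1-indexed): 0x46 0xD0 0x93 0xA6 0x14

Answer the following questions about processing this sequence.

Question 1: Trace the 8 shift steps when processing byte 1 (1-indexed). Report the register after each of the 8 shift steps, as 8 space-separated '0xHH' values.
Answer: 0x8C 0x1F 0x3E 0x7C 0xF8 0xF7 0xE9 0xD5

Derivation:
Register before byte 1: 0x00
After XOR with byte 0x46: 0x46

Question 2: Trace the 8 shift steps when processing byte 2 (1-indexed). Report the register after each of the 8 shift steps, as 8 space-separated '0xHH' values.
After byte 1 (0x46): reg=0xD5
Register before byte 2: 0xD5
After XOR with byte 0xD0: 0x05

Answer: 0x0A 0x14 0x28 0x50 0xA0 0x47 0x8E 0x1B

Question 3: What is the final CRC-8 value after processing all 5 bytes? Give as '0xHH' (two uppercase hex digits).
Answer: 0x50

Derivation:
After byte 1 (0x46): reg=0xD5
After byte 2 (0xD0): reg=0x1B
After byte 3 (0x93): reg=0xB1
After byte 4 (0xA6): reg=0x65
After byte 5 (0x14): reg=0x50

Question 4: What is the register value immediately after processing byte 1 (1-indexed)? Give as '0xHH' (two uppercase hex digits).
After byte 1 (0x46): reg=0xD5

Answer: 0xD5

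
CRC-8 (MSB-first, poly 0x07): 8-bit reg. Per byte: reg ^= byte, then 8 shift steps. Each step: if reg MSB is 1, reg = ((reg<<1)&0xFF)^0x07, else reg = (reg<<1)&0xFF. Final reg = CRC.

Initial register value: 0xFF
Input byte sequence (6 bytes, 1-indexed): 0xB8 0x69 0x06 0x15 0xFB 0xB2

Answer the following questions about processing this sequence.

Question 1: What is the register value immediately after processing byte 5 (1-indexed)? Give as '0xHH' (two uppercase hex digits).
After byte 1 (0xB8): reg=0xD2
After byte 2 (0x69): reg=0x28
After byte 3 (0x06): reg=0xCA
After byte 4 (0x15): reg=0x13
After byte 5 (0xFB): reg=0x96

Answer: 0x96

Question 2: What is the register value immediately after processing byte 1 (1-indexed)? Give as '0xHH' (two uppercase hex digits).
After byte 1 (0xB8): reg=0xD2

Answer: 0xD2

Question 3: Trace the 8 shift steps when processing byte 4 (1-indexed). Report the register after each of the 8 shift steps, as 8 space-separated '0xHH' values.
After byte 1 (0xB8): reg=0xD2
After byte 2 (0x69): reg=0x28
After byte 3 (0x06): reg=0xCA
Register before byte 4: 0xCA
After XOR with byte 0x15: 0xDF

Answer: 0xB9 0x75 0xEA 0xD3 0xA1 0x45 0x8A 0x13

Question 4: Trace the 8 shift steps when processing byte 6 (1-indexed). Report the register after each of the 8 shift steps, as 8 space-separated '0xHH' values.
After byte 1 (0xB8): reg=0xD2
After byte 2 (0x69): reg=0x28
After byte 3 (0x06): reg=0xCA
After byte 4 (0x15): reg=0x13
After byte 5 (0xFB): reg=0x96
Register before byte 6: 0x96
After XOR with byte 0xB2: 0x24

Answer: 0x48 0x90 0x27 0x4E 0x9C 0x3F 0x7E 0xFC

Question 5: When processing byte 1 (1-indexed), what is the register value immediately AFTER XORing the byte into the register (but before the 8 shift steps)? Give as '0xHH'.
Answer: 0x47

Derivation:
Register before byte 1: 0xFF
Byte 1: 0xB8
0xFF XOR 0xB8 = 0x47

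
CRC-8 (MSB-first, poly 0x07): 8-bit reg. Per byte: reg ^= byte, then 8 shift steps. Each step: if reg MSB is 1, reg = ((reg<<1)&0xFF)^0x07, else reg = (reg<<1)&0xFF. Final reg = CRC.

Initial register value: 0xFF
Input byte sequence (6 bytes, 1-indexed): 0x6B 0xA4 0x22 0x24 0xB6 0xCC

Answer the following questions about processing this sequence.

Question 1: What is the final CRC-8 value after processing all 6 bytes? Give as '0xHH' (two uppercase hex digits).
Answer: 0xFB

Derivation:
After byte 1 (0x6B): reg=0xE5
After byte 2 (0xA4): reg=0xC0
After byte 3 (0x22): reg=0xA0
After byte 4 (0x24): reg=0x95
After byte 5 (0xB6): reg=0xE9
After byte 6 (0xCC): reg=0xFB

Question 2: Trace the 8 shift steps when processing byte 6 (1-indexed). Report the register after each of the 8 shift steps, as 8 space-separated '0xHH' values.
Answer: 0x4A 0x94 0x2F 0x5E 0xBC 0x7F 0xFE 0xFB

Derivation:
After byte 1 (0x6B): reg=0xE5
After byte 2 (0xA4): reg=0xC0
After byte 3 (0x22): reg=0xA0
After byte 4 (0x24): reg=0x95
After byte 5 (0xB6): reg=0xE9
Register before byte 6: 0xE9
After XOR with byte 0xCC: 0x25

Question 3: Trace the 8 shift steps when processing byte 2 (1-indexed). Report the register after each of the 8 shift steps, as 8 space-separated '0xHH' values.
Answer: 0x82 0x03 0x06 0x0C 0x18 0x30 0x60 0xC0

Derivation:
After byte 1 (0x6B): reg=0xE5
Register before byte 2: 0xE5
After XOR with byte 0xA4: 0x41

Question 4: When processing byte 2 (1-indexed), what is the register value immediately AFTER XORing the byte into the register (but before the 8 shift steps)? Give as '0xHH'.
Answer: 0x41

Derivation:
Register before byte 2: 0xE5
Byte 2: 0xA4
0xE5 XOR 0xA4 = 0x41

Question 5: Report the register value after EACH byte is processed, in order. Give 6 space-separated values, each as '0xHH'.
0xE5 0xC0 0xA0 0x95 0xE9 0xFB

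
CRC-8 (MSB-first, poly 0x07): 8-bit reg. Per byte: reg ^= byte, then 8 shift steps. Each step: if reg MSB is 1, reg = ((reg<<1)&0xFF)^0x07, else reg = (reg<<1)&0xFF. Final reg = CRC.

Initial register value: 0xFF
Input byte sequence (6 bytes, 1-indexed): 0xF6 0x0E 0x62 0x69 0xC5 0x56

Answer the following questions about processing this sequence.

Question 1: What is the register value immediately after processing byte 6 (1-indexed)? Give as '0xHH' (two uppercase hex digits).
Answer: 0xBB

Derivation:
After byte 1 (0xF6): reg=0x3F
After byte 2 (0x0E): reg=0x97
After byte 3 (0x62): reg=0xC5
After byte 4 (0x69): reg=0x4D
After byte 5 (0xC5): reg=0xB1
After byte 6 (0x56): reg=0xBB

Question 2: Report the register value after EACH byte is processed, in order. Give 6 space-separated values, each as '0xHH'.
0x3F 0x97 0xC5 0x4D 0xB1 0xBB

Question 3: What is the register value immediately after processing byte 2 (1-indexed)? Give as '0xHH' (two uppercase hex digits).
Answer: 0x97

Derivation:
After byte 1 (0xF6): reg=0x3F
After byte 2 (0x0E): reg=0x97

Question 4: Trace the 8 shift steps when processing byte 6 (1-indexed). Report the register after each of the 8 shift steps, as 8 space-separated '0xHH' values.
After byte 1 (0xF6): reg=0x3F
After byte 2 (0x0E): reg=0x97
After byte 3 (0x62): reg=0xC5
After byte 4 (0x69): reg=0x4D
After byte 5 (0xC5): reg=0xB1
Register before byte 6: 0xB1
After XOR with byte 0x56: 0xE7

Answer: 0xC9 0x95 0x2D 0x5A 0xB4 0x6F 0xDE 0xBB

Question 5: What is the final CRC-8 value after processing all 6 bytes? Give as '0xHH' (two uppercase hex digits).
Answer: 0xBB

Derivation:
After byte 1 (0xF6): reg=0x3F
After byte 2 (0x0E): reg=0x97
After byte 3 (0x62): reg=0xC5
After byte 4 (0x69): reg=0x4D
After byte 5 (0xC5): reg=0xB1
After byte 6 (0x56): reg=0xBB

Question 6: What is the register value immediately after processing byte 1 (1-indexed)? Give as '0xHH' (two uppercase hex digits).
After byte 1 (0xF6): reg=0x3F

Answer: 0x3F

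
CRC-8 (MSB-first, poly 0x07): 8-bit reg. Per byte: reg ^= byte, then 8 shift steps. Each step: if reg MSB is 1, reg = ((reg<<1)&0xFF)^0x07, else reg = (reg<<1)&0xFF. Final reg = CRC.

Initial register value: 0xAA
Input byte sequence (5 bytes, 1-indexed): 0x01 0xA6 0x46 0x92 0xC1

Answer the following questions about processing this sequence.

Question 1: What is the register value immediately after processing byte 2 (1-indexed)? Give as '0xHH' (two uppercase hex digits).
Answer: 0xF4

Derivation:
After byte 1 (0x01): reg=0x58
After byte 2 (0xA6): reg=0xF4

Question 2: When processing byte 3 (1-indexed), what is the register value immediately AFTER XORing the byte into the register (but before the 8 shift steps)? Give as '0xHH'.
Answer: 0xB2

Derivation:
Register before byte 3: 0xF4
Byte 3: 0x46
0xF4 XOR 0x46 = 0xB2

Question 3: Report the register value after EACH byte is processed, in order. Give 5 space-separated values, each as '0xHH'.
0x58 0xF4 0x17 0x92 0xBE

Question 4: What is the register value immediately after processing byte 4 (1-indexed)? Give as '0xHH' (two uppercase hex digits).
After byte 1 (0x01): reg=0x58
After byte 2 (0xA6): reg=0xF4
After byte 3 (0x46): reg=0x17
After byte 4 (0x92): reg=0x92

Answer: 0x92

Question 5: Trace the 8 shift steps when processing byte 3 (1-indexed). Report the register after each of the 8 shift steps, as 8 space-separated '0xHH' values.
After byte 1 (0x01): reg=0x58
After byte 2 (0xA6): reg=0xF4
Register before byte 3: 0xF4
After XOR with byte 0x46: 0xB2

Answer: 0x63 0xC6 0x8B 0x11 0x22 0x44 0x88 0x17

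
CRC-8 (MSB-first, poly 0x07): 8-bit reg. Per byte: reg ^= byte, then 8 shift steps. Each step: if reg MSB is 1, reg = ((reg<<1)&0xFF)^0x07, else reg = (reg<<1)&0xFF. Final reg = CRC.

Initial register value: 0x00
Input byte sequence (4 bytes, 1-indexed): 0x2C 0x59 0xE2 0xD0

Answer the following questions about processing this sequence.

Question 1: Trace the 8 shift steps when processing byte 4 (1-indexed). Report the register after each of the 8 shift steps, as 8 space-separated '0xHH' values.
After byte 1 (0x2C): reg=0xC4
After byte 2 (0x59): reg=0xDA
After byte 3 (0xE2): reg=0xA8
Register before byte 4: 0xA8
After XOR with byte 0xD0: 0x78

Answer: 0xF0 0xE7 0xC9 0x95 0x2D 0x5A 0xB4 0x6F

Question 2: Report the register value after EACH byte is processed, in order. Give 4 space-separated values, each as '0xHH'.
0xC4 0xDA 0xA8 0x6F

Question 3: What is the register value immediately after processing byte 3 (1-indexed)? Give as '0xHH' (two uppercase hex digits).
Answer: 0xA8

Derivation:
After byte 1 (0x2C): reg=0xC4
After byte 2 (0x59): reg=0xDA
After byte 3 (0xE2): reg=0xA8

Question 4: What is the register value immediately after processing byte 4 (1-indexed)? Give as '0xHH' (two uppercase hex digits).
Answer: 0x6F

Derivation:
After byte 1 (0x2C): reg=0xC4
After byte 2 (0x59): reg=0xDA
After byte 3 (0xE2): reg=0xA8
After byte 4 (0xD0): reg=0x6F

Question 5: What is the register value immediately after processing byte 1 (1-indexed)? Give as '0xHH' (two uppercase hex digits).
Answer: 0xC4

Derivation:
After byte 1 (0x2C): reg=0xC4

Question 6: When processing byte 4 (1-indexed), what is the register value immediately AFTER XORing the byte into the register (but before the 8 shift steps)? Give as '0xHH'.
Answer: 0x78

Derivation:
Register before byte 4: 0xA8
Byte 4: 0xD0
0xA8 XOR 0xD0 = 0x78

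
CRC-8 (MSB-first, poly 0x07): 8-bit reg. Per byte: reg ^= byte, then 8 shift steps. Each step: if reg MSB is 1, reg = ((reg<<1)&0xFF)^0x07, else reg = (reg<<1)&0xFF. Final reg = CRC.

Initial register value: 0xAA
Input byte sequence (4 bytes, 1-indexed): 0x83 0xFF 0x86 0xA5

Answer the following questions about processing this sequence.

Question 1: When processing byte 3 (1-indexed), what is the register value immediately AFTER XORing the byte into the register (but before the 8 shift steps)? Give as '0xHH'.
Register before byte 3: 0xE0
Byte 3: 0x86
0xE0 XOR 0x86 = 0x66

Answer: 0x66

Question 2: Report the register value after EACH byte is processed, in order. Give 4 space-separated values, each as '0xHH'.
0xDF 0xE0 0x35 0xF9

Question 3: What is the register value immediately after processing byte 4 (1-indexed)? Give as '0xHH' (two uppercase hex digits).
After byte 1 (0x83): reg=0xDF
After byte 2 (0xFF): reg=0xE0
After byte 3 (0x86): reg=0x35
After byte 4 (0xA5): reg=0xF9

Answer: 0xF9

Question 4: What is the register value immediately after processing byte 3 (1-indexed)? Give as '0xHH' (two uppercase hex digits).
Answer: 0x35

Derivation:
After byte 1 (0x83): reg=0xDF
After byte 2 (0xFF): reg=0xE0
After byte 3 (0x86): reg=0x35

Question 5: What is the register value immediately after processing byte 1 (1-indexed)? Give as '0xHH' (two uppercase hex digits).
After byte 1 (0x83): reg=0xDF

Answer: 0xDF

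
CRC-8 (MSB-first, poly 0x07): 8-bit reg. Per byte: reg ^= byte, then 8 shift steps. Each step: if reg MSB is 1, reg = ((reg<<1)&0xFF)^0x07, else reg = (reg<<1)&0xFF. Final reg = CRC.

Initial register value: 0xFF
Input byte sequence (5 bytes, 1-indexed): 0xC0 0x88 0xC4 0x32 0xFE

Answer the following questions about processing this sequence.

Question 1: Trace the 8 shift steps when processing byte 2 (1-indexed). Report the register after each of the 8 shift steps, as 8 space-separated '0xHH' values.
Answer: 0x6A 0xD4 0xAF 0x59 0xB2 0x63 0xC6 0x8B

Derivation:
After byte 1 (0xC0): reg=0xBD
Register before byte 2: 0xBD
After XOR with byte 0x88: 0x35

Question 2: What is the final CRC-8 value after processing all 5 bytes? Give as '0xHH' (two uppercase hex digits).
After byte 1 (0xC0): reg=0xBD
After byte 2 (0x88): reg=0x8B
After byte 3 (0xC4): reg=0xEA
After byte 4 (0x32): reg=0x06
After byte 5 (0xFE): reg=0xE6

Answer: 0xE6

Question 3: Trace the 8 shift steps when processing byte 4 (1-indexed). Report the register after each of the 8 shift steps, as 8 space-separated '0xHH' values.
Answer: 0xB7 0x69 0xD2 0xA3 0x41 0x82 0x03 0x06

Derivation:
After byte 1 (0xC0): reg=0xBD
After byte 2 (0x88): reg=0x8B
After byte 3 (0xC4): reg=0xEA
Register before byte 4: 0xEA
After XOR with byte 0x32: 0xD8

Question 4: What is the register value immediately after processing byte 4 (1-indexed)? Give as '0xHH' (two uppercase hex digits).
After byte 1 (0xC0): reg=0xBD
After byte 2 (0x88): reg=0x8B
After byte 3 (0xC4): reg=0xEA
After byte 4 (0x32): reg=0x06

Answer: 0x06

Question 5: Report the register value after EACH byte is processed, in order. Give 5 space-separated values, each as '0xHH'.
0xBD 0x8B 0xEA 0x06 0xE6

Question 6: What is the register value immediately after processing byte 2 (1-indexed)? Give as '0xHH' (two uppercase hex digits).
Answer: 0x8B

Derivation:
After byte 1 (0xC0): reg=0xBD
After byte 2 (0x88): reg=0x8B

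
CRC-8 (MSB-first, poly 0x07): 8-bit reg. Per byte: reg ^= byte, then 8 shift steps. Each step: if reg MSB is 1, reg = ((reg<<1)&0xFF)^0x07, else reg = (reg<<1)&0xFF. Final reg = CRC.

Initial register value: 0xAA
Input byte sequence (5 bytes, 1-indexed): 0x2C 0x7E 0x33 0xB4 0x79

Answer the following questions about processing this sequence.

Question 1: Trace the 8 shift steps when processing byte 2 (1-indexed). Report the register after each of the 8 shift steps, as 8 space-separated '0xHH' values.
Answer: 0xCD 0x9D 0x3D 0x7A 0xF4 0xEF 0xD9 0xB5

Derivation:
After byte 1 (0x2C): reg=0x9B
Register before byte 2: 0x9B
After XOR with byte 0x7E: 0xE5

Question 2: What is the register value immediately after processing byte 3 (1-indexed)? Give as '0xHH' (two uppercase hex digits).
Answer: 0x9B

Derivation:
After byte 1 (0x2C): reg=0x9B
After byte 2 (0x7E): reg=0xB5
After byte 3 (0x33): reg=0x9B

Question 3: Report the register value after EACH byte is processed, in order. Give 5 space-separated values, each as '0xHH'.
0x9B 0xB5 0x9B 0xCD 0x05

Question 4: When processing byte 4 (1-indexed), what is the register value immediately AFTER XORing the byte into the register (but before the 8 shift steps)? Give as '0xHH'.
Answer: 0x2F

Derivation:
Register before byte 4: 0x9B
Byte 4: 0xB4
0x9B XOR 0xB4 = 0x2F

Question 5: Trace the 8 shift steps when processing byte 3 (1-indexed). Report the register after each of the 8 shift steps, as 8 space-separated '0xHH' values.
After byte 1 (0x2C): reg=0x9B
After byte 2 (0x7E): reg=0xB5
Register before byte 3: 0xB5
After XOR with byte 0x33: 0x86

Answer: 0x0B 0x16 0x2C 0x58 0xB0 0x67 0xCE 0x9B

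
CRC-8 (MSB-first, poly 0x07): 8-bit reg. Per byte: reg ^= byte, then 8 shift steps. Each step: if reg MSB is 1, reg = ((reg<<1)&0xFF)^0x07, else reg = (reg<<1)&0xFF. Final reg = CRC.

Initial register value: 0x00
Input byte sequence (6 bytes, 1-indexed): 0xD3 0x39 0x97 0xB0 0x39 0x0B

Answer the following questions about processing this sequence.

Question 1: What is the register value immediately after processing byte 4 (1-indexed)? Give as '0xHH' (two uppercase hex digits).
After byte 1 (0xD3): reg=0x37
After byte 2 (0x39): reg=0x2A
After byte 3 (0x97): reg=0x3A
After byte 4 (0xB0): reg=0xBF

Answer: 0xBF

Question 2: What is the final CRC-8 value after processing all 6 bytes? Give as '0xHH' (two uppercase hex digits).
Answer: 0xF9

Derivation:
After byte 1 (0xD3): reg=0x37
After byte 2 (0x39): reg=0x2A
After byte 3 (0x97): reg=0x3A
After byte 4 (0xB0): reg=0xBF
After byte 5 (0x39): reg=0x9B
After byte 6 (0x0B): reg=0xF9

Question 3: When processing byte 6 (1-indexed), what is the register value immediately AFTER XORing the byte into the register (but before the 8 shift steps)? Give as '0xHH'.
Answer: 0x90

Derivation:
Register before byte 6: 0x9B
Byte 6: 0x0B
0x9B XOR 0x0B = 0x90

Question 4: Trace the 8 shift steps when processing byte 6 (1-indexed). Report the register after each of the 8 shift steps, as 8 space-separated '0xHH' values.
After byte 1 (0xD3): reg=0x37
After byte 2 (0x39): reg=0x2A
After byte 3 (0x97): reg=0x3A
After byte 4 (0xB0): reg=0xBF
After byte 5 (0x39): reg=0x9B
Register before byte 6: 0x9B
After XOR with byte 0x0B: 0x90

Answer: 0x27 0x4E 0x9C 0x3F 0x7E 0xFC 0xFF 0xF9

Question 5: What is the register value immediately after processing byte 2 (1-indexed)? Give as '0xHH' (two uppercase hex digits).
Answer: 0x2A

Derivation:
After byte 1 (0xD3): reg=0x37
After byte 2 (0x39): reg=0x2A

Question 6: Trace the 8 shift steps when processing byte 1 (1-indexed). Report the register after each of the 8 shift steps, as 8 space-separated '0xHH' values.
Answer: 0xA1 0x45 0x8A 0x13 0x26 0x4C 0x98 0x37

Derivation:
Register before byte 1: 0x00
After XOR with byte 0xD3: 0xD3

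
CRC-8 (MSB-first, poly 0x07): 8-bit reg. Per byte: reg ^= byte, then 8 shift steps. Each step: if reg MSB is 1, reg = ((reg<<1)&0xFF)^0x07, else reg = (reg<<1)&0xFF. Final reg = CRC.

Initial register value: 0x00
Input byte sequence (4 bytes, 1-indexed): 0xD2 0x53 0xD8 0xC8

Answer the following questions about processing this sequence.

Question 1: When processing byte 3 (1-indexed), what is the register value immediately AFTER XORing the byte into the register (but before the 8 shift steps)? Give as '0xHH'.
Register before byte 3: 0x2E
Byte 3: 0xD8
0x2E XOR 0xD8 = 0xF6

Answer: 0xF6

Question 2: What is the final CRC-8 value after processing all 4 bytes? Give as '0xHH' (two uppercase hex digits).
After byte 1 (0xD2): reg=0x30
After byte 2 (0x53): reg=0x2E
After byte 3 (0xD8): reg=0xCC
After byte 4 (0xC8): reg=0x1C

Answer: 0x1C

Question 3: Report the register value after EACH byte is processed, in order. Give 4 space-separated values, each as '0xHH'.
0x30 0x2E 0xCC 0x1C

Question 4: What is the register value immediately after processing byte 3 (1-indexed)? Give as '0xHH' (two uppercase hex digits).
Answer: 0xCC

Derivation:
After byte 1 (0xD2): reg=0x30
After byte 2 (0x53): reg=0x2E
After byte 3 (0xD8): reg=0xCC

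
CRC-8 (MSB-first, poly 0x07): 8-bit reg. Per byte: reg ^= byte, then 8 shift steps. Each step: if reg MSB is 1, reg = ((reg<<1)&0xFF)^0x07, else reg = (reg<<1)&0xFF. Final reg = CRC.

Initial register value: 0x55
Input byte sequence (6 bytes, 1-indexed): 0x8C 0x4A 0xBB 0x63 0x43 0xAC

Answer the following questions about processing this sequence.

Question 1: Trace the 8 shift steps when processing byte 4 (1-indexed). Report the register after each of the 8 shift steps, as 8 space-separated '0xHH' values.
After byte 1 (0x8C): reg=0x01
After byte 2 (0x4A): reg=0xF6
After byte 3 (0xBB): reg=0xE4
Register before byte 4: 0xE4
After XOR with byte 0x63: 0x87

Answer: 0x09 0x12 0x24 0x48 0x90 0x27 0x4E 0x9C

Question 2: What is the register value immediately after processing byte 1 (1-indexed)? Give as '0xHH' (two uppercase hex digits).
Answer: 0x01

Derivation:
After byte 1 (0x8C): reg=0x01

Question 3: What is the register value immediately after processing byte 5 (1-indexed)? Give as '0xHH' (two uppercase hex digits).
After byte 1 (0x8C): reg=0x01
After byte 2 (0x4A): reg=0xF6
After byte 3 (0xBB): reg=0xE4
After byte 4 (0x63): reg=0x9C
After byte 5 (0x43): reg=0x13

Answer: 0x13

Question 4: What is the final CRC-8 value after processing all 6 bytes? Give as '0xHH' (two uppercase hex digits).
After byte 1 (0x8C): reg=0x01
After byte 2 (0x4A): reg=0xF6
After byte 3 (0xBB): reg=0xE4
After byte 4 (0x63): reg=0x9C
After byte 5 (0x43): reg=0x13
After byte 6 (0xAC): reg=0x34

Answer: 0x34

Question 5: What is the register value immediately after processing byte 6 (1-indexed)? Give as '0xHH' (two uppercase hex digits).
Answer: 0x34

Derivation:
After byte 1 (0x8C): reg=0x01
After byte 2 (0x4A): reg=0xF6
After byte 3 (0xBB): reg=0xE4
After byte 4 (0x63): reg=0x9C
After byte 5 (0x43): reg=0x13
After byte 6 (0xAC): reg=0x34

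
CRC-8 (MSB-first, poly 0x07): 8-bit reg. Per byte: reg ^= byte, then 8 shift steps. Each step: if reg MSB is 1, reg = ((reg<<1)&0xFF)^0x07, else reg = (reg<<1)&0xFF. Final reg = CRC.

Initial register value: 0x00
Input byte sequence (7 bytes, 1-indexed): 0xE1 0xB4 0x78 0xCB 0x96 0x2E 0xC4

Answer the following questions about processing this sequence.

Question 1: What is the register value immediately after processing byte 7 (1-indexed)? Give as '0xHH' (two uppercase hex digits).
Answer: 0x05

Derivation:
After byte 1 (0xE1): reg=0xA9
After byte 2 (0xB4): reg=0x53
After byte 3 (0x78): reg=0xD1
After byte 4 (0xCB): reg=0x46
After byte 5 (0x96): reg=0x3E
After byte 6 (0x2E): reg=0x70
After byte 7 (0xC4): reg=0x05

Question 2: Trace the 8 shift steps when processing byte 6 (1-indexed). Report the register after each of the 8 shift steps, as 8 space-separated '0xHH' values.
Answer: 0x20 0x40 0x80 0x07 0x0E 0x1C 0x38 0x70

Derivation:
After byte 1 (0xE1): reg=0xA9
After byte 2 (0xB4): reg=0x53
After byte 3 (0x78): reg=0xD1
After byte 4 (0xCB): reg=0x46
After byte 5 (0x96): reg=0x3E
Register before byte 6: 0x3E
After XOR with byte 0x2E: 0x10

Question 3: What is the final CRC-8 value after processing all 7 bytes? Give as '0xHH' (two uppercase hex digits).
After byte 1 (0xE1): reg=0xA9
After byte 2 (0xB4): reg=0x53
After byte 3 (0x78): reg=0xD1
After byte 4 (0xCB): reg=0x46
After byte 5 (0x96): reg=0x3E
After byte 6 (0x2E): reg=0x70
After byte 7 (0xC4): reg=0x05

Answer: 0x05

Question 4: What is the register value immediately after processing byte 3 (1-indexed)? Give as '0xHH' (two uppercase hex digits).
After byte 1 (0xE1): reg=0xA9
After byte 2 (0xB4): reg=0x53
After byte 3 (0x78): reg=0xD1

Answer: 0xD1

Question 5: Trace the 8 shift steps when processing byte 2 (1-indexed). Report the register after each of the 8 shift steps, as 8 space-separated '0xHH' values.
After byte 1 (0xE1): reg=0xA9
Register before byte 2: 0xA9
After XOR with byte 0xB4: 0x1D

Answer: 0x3A 0x74 0xE8 0xD7 0xA9 0x55 0xAA 0x53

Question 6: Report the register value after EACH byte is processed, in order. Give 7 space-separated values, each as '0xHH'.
0xA9 0x53 0xD1 0x46 0x3E 0x70 0x05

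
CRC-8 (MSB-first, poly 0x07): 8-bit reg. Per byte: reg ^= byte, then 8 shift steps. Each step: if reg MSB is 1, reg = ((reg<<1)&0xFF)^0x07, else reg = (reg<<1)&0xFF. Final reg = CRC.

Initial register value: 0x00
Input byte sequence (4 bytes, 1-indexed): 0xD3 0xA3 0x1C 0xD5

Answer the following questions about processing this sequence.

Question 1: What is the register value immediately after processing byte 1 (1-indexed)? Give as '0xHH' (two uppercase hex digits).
Answer: 0x37

Derivation:
After byte 1 (0xD3): reg=0x37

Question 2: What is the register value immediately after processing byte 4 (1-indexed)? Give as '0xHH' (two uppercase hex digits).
Answer: 0x8C

Derivation:
After byte 1 (0xD3): reg=0x37
After byte 2 (0xA3): reg=0xE5
After byte 3 (0x1C): reg=0xE1
After byte 4 (0xD5): reg=0x8C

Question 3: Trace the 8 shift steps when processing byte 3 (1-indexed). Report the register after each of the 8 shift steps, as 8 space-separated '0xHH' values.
After byte 1 (0xD3): reg=0x37
After byte 2 (0xA3): reg=0xE5
Register before byte 3: 0xE5
After XOR with byte 0x1C: 0xF9

Answer: 0xF5 0xED 0xDD 0xBD 0x7D 0xFA 0xF3 0xE1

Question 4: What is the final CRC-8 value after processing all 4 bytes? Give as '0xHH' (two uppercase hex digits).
After byte 1 (0xD3): reg=0x37
After byte 2 (0xA3): reg=0xE5
After byte 3 (0x1C): reg=0xE1
After byte 4 (0xD5): reg=0x8C

Answer: 0x8C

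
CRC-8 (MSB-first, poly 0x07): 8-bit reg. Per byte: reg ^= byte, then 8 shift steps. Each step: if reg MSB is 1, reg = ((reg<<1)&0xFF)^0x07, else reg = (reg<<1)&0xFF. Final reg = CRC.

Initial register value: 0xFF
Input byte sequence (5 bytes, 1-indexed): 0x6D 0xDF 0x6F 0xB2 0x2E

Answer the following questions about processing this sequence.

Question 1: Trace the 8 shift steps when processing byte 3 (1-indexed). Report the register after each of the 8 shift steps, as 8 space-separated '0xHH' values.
After byte 1 (0x6D): reg=0xF7
After byte 2 (0xDF): reg=0xD8
Register before byte 3: 0xD8
After XOR with byte 0x6F: 0xB7

Answer: 0x69 0xD2 0xA3 0x41 0x82 0x03 0x06 0x0C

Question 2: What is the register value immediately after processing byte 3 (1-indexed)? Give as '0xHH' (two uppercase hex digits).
After byte 1 (0x6D): reg=0xF7
After byte 2 (0xDF): reg=0xD8
After byte 3 (0x6F): reg=0x0C

Answer: 0x0C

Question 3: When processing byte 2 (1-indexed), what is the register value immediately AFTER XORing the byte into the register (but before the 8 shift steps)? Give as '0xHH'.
Register before byte 2: 0xF7
Byte 2: 0xDF
0xF7 XOR 0xDF = 0x28

Answer: 0x28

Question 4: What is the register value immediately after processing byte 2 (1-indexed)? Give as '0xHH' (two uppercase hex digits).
After byte 1 (0x6D): reg=0xF7
After byte 2 (0xDF): reg=0xD8

Answer: 0xD8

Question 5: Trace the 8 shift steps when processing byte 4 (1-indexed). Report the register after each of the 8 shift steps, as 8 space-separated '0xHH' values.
After byte 1 (0x6D): reg=0xF7
After byte 2 (0xDF): reg=0xD8
After byte 3 (0x6F): reg=0x0C
Register before byte 4: 0x0C
After XOR with byte 0xB2: 0xBE

Answer: 0x7B 0xF6 0xEB 0xD1 0xA5 0x4D 0x9A 0x33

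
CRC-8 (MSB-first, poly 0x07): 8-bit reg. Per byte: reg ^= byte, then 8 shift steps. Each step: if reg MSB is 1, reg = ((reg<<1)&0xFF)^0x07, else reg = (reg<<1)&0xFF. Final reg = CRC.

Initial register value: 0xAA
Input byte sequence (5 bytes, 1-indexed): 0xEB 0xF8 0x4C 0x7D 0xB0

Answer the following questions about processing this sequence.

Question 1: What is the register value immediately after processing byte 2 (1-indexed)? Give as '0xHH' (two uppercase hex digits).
After byte 1 (0xEB): reg=0xC0
After byte 2 (0xF8): reg=0xA8

Answer: 0xA8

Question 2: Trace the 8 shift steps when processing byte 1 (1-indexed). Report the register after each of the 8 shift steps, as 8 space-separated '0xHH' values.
Register before byte 1: 0xAA
After XOR with byte 0xEB: 0x41

Answer: 0x82 0x03 0x06 0x0C 0x18 0x30 0x60 0xC0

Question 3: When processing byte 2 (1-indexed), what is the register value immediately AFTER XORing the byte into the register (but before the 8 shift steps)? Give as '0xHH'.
Register before byte 2: 0xC0
Byte 2: 0xF8
0xC0 XOR 0xF8 = 0x38

Answer: 0x38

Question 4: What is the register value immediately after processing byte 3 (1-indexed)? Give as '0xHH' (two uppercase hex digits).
Answer: 0xB2

Derivation:
After byte 1 (0xEB): reg=0xC0
After byte 2 (0xF8): reg=0xA8
After byte 3 (0x4C): reg=0xB2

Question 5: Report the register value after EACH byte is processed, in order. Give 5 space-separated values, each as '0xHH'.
0xC0 0xA8 0xB2 0x63 0x37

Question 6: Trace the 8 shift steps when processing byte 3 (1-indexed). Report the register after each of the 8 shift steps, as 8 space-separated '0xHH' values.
Answer: 0xCF 0x99 0x35 0x6A 0xD4 0xAF 0x59 0xB2

Derivation:
After byte 1 (0xEB): reg=0xC0
After byte 2 (0xF8): reg=0xA8
Register before byte 3: 0xA8
After XOR with byte 0x4C: 0xE4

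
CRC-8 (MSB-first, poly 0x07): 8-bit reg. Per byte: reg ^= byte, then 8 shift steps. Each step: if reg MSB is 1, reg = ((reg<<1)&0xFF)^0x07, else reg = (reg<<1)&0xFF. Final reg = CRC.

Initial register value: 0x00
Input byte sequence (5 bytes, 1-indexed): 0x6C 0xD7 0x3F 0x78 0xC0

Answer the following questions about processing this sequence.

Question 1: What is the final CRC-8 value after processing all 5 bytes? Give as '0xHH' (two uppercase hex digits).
Answer: 0x77

Derivation:
After byte 1 (0x6C): reg=0x03
After byte 2 (0xD7): reg=0x22
After byte 3 (0x3F): reg=0x53
After byte 4 (0x78): reg=0xD1
After byte 5 (0xC0): reg=0x77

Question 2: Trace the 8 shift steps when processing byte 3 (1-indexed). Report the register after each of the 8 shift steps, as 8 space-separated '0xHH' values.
After byte 1 (0x6C): reg=0x03
After byte 2 (0xD7): reg=0x22
Register before byte 3: 0x22
After XOR with byte 0x3F: 0x1D

Answer: 0x3A 0x74 0xE8 0xD7 0xA9 0x55 0xAA 0x53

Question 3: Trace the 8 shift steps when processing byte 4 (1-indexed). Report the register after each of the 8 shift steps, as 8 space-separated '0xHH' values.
Answer: 0x56 0xAC 0x5F 0xBE 0x7B 0xF6 0xEB 0xD1

Derivation:
After byte 1 (0x6C): reg=0x03
After byte 2 (0xD7): reg=0x22
After byte 3 (0x3F): reg=0x53
Register before byte 4: 0x53
After XOR with byte 0x78: 0x2B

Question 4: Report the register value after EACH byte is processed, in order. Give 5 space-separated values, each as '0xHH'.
0x03 0x22 0x53 0xD1 0x77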